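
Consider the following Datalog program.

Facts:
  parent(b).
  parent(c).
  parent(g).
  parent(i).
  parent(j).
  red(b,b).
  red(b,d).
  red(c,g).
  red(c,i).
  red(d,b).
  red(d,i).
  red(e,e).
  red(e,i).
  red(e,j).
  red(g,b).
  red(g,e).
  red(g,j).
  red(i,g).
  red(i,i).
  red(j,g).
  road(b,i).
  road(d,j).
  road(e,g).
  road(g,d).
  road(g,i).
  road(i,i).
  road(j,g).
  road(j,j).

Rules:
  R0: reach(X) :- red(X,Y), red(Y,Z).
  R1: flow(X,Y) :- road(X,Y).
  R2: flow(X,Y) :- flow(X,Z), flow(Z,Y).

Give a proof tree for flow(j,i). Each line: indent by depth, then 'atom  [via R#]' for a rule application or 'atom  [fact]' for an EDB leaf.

flow(j,i)  [via R2]
  flow(j,g)  [via R1]
    road(j,g)  [fact]
  flow(g,i)  [via R1]
    road(g,i)  [fact]

round 1: derive flow(b,i) via R1 from road(b,i)
round 1: derive flow(d,j) via R1 from road(d,j)
round 1: derive flow(e,g) via R1 from road(e,g)
round 1: derive flow(g,d) via R1 from road(g,d)
round 1: derive flow(g,i) via R1 from road(g,i)
round 1: derive flow(i,i) via R1 from road(i,i)
round 1: derive flow(j,g) via R1 from road(j,g)
round 1: derive flow(j,j) via R1 from road(j,j)
round 2: derive flow(d,g) via R2 from flow(d,j), flow(j,g)
round 2: derive flow(e,d) via R2 from flow(e,g), flow(g,d)
round 2: derive flow(e,i) via R2 from flow(e,g), flow(g,i)
round 2: derive flow(g,j) via R2 from flow(g,d), flow(d,j)
round 2: derive flow(j,d) via R2 from flow(j,g), flow(g,d)
round 2: derive flow(j,i) via R2 from flow(j,g), flow(g,i)
round 3: derive flow(d,d) via R2 from flow(d,g), flow(g,d)
round 3: derive flow(d,i) via R2 from flow(d,g), flow(g,i)
round 3: derive flow(e,j) via R2 from flow(e,d), flow(d,j)
round 3: derive flow(g,g) via R2 from flow(g,d), flow(d,g)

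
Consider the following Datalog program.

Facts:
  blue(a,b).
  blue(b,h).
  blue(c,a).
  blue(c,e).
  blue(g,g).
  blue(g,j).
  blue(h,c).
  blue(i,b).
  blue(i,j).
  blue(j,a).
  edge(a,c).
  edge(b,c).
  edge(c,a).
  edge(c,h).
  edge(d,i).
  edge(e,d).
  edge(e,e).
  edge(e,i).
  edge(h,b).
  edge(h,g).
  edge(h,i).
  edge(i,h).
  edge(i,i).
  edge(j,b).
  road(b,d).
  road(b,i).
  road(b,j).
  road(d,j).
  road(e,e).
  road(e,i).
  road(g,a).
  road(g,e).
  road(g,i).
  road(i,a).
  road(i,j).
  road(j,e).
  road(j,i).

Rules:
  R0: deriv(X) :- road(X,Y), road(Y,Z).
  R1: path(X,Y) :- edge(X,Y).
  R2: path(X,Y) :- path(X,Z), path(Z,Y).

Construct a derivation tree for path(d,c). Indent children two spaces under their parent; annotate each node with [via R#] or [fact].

path(d,c)  [via R2]
  path(d,h)  [via R2]
    path(d,i)  [via R1]
      edge(d,i)  [fact]
    path(i,h)  [via R1]
      edge(i,h)  [fact]
  path(h,c)  [via R2]
    path(h,b)  [via R1]
      edge(h,b)  [fact]
    path(b,c)  [via R1]
      edge(b,c)  [fact]

round 1: derive path(a,c) via R1 from edge(a,c)
round 1: derive path(b,c) via R1 from edge(b,c)
round 1: derive path(c,a) via R1 from edge(c,a)
round 1: derive path(c,h) via R1 from edge(c,h)
round 1: derive path(d,i) via R1 from edge(d,i)
round 1: derive path(e,d) via R1 from edge(e,d)
round 1: derive path(e,e) via R1 from edge(e,e)
round 1: derive path(e,i) via R1 from edge(e,i)
round 1: derive path(h,b) via R1 from edge(h,b)
round 1: derive path(h,g) via R1 from edge(h,g)
round 1: derive path(h,i) via R1 from edge(h,i)
round 1: derive path(i,h) via R1 from edge(i,h)
round 1: derive path(i,i) via R1 from edge(i,i)
round 1: derive path(j,b) via R1 from edge(j,b)
round 2: derive path(a,a) via R2 from path(a,c), path(c,a)
round 2: derive path(a,h) via R2 from path(a,c), path(c,h)
round 2: derive path(b,a) via R2 from path(b,c), path(c,a)
round 2: derive path(b,h) via R2 from path(b,c), path(c,h)
round 2: derive path(c,b) via R2 from path(c,h), path(h,b)
round 2: derive path(c,c) via R2 from path(c,a), path(a,c)
round 2: derive path(c,g) via R2 from path(c,h), path(h,g)
round 2: derive path(c,i) via R2 from path(c,h), path(h,i)
round 2: derive path(d,h) via R2 from path(d,i), path(i,h)
round 2: derive path(e,h) via R2 from path(e,i), path(i,h)
round 2: derive path(h,c) via R2 from path(h,b), path(b,c)
round 2: derive path(h,h) via R2 from path(h,i), path(i,h)
round 2: derive path(i,b) via R2 from path(i,h), path(h,b)
round 2: derive path(i,g) via R2 from path(i,h), path(h,g)
round 2: derive path(j,c) via R2 from path(j,b), path(b,c)
round 3: derive path(a,b) via R2 from path(a,c), path(c,b)
round 3: derive path(a,g) via R2 from path(a,c), path(c,g)
round 3: derive path(a,i) via R2 from path(a,c), path(c,i)
round 3: derive path(b,b) via R2 from path(b,c), path(c,b)
round 3: derive path(b,g) via R2 from path(b,c), path(c,g)
round 3: derive path(b,i) via R2 from path(b,c), path(c,i)
round 3: derive path(d,b) via R2 from path(d,h), path(h,b)
round 3: derive path(d,c) via R2 from path(d,h), path(h,c)
round 3: derive path(d,g) via R2 from path(d,h), path(h,g)
round 3: derive path(e,b) via R2 from path(e,h), path(h,b)
round 3: derive path(e,c) via R2 from path(e,h), path(h,c)
round 3: derive path(e,g) via R2 from path(e,h), path(h,g)
round 3: derive path(h,a) via R2 from path(h,b), path(b,a)
round 3: derive path(i,a) via R2 from path(i,b), path(b,a)
round 3: derive path(i,c) via R2 from path(i,b), path(b,c)
round 3: derive path(j,a) via R2 from path(j,b), path(b,a)
round 3: derive path(j,g) via R2 from path(j,c), path(c,g)
round 3: derive path(j,h) via R2 from path(j,b), path(b,h)
round 3: derive path(j,i) via R2 from path(j,c), path(c,i)
round 4: derive path(d,a) via R2 from path(d,b), path(b,a)
round 4: derive path(e,a) via R2 from path(e,b), path(b,a)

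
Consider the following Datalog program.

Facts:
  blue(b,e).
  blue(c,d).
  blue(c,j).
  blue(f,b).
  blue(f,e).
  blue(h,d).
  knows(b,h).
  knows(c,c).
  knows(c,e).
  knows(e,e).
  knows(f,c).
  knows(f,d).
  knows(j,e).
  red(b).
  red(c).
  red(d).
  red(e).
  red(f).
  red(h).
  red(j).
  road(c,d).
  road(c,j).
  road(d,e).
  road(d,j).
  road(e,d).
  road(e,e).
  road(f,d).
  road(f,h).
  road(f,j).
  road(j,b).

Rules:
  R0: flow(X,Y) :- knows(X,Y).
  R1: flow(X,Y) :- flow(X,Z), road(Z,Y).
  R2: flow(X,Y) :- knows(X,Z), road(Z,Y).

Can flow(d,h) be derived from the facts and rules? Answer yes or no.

no

round 1: derive flow(b,h) via R0 from knows(b,h)
round 1: derive flow(c,c) via R0 from knows(c,c)
round 1: derive flow(c,e) via R0 from knows(c,e)
round 1: derive flow(e,e) via R0 from knows(e,e)
round 1: derive flow(f,c) via R0 from knows(f,c)
round 1: derive flow(f,d) via R0 from knows(f,d)
round 1: derive flow(j,e) via R0 from knows(j,e)
round 1: derive flow(c,d) via R2 from knows(c,c), road(c,d)
round 1: derive flow(c,j) via R2 from knows(c,c), road(c,j)
round 1: derive flow(e,d) via R2 from knows(e,e), road(e,d)
round 1: derive flow(f,e) via R2 from knows(f,d), road(d,e)
round 1: derive flow(f,j) via R2 from knows(f,c), road(c,j)
round 1: derive flow(j,d) via R2 from knows(j,e), road(e,d)
round 2: derive flow(c,b) via R1 from flow(c,j), road(j,b)
round 2: derive flow(e,j) via R1 from flow(e,d), road(d,j)
round 2: derive flow(f,b) via R1 from flow(f,j), road(j,b)
round 2: derive flow(j,j) via R1 from flow(j,d), road(d,j)
round 3: derive flow(e,b) via R1 from flow(e,j), road(j,b)
round 3: derive flow(j,b) via R1 from flow(j,j), road(j,b)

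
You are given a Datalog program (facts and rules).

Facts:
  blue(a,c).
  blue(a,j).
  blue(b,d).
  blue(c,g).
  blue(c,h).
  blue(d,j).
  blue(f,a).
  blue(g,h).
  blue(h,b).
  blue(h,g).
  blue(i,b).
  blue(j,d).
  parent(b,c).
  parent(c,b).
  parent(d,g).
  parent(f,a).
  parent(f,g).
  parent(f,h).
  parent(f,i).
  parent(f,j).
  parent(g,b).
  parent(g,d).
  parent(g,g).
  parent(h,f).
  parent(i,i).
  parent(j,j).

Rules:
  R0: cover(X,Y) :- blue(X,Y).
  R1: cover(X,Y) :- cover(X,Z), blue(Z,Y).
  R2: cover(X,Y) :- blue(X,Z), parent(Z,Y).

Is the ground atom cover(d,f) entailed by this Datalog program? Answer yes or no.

round 1: derive cover(a,c) via R0 from blue(a,c)
round 1: derive cover(a,j) via R0 from blue(a,j)
round 1: derive cover(b,d) via R0 from blue(b,d)
round 1: derive cover(c,g) via R0 from blue(c,g)
round 1: derive cover(c,h) via R0 from blue(c,h)
round 1: derive cover(d,j) via R0 from blue(d,j)
round 1: derive cover(f,a) via R0 from blue(f,a)
round 1: derive cover(g,h) via R0 from blue(g,h)
round 1: derive cover(h,b) via R0 from blue(h,b)
round 1: derive cover(h,g) via R0 from blue(h,g)
round 1: derive cover(i,b) via R0 from blue(i,b)
round 1: derive cover(j,d) via R0 from blue(j,d)
round 1: derive cover(a,b) via R2 from blue(a,c), parent(c,b)
round 1: derive cover(b,g) via R2 from blue(b,d), parent(d,g)
round 1: derive cover(c,b) via R2 from blue(c,g), parent(g,b)
round 1: derive cover(c,d) via R2 from blue(c,g), parent(g,d)
round 1: derive cover(c,f) via R2 from blue(c,h), parent(h,f)
round 1: derive cover(g,f) via R2 from blue(g,h), parent(h,f)
round 1: derive cover(h,c) via R2 from blue(h,b), parent(b,c)
round 1: derive cover(h,d) via R2 from blue(h,g), parent(g,d)
round 1: derive cover(i,c) via R2 from blue(i,b), parent(b,c)
round 1: derive cover(j,g) via R2 from blue(j,d), parent(d,g)
round 2: derive cover(a,d) via R1 from cover(a,b), blue(b,d)
round 2: derive cover(a,g) via R1 from cover(a,c), blue(c,g)
round 2: derive cover(a,h) via R1 from cover(a,c), blue(c,h)
round 2: derive cover(b,h) via R1 from cover(b,g), blue(g,h)
round 2: derive cover(b,j) via R1 from cover(b,d), blue(d,j)
round 2: derive cover(c,a) via R1 from cover(c,f), blue(f,a)
round 2: derive cover(c,j) via R1 from cover(c,d), blue(d,j)
round 2: derive cover(d,d) via R1 from cover(d,j), blue(j,d)
round 2: derive cover(f,c) via R1 from cover(f,a), blue(a,c)
round 2: derive cover(f,j) via R1 from cover(f,a), blue(a,j)
round 2: derive cover(g,a) via R1 from cover(g,f), blue(f,a)
round 2: derive cover(g,b) via R1 from cover(g,h), blue(h,b)
round 2: derive cover(g,g) via R1 from cover(g,h), blue(h,g)
round 2: derive cover(h,h) via R1 from cover(h,c), blue(c,h)
round 2: derive cover(h,j) via R1 from cover(h,d), blue(d,j)
round 2: derive cover(i,d) via R1 from cover(i,b), blue(b,d)
round 2: derive cover(i,g) via R1 from cover(i,c), blue(c,g)
round 2: derive cover(i,h) via R1 from cover(i,c), blue(c,h)
round 2: derive cover(j,h) via R1 from cover(j,g), blue(g,h)
round 2: derive cover(j,j) via R1 from cover(j,d), blue(d,j)
round 3: derive cover(b,b) via R1 from cover(b,h), blue(h,b)
round 3: derive cover(c,c) via R1 from cover(c,a), blue(a,c)
round 3: derive cover(f,d) via R1 from cover(f,j), blue(j,d)
round 3: derive cover(f,g) via R1 from cover(f,c), blue(c,g)
round 3: derive cover(f,h) via R1 from cover(f,c), blue(c,h)
round 3: derive cover(g,c) via R1 from cover(g,a), blue(a,c)
round 3: derive cover(g,d) via R1 from cover(g,b), blue(b,d)
round 3: derive cover(g,j) via R1 from cover(g,a), blue(a,j)
round 3: derive cover(i,j) via R1 from cover(i,d), blue(d,j)
round 3: derive cover(j,b) via R1 from cover(j,h), blue(h,b)
round 4: derive cover(f,b) via R1 from cover(f,h), blue(h,b)

no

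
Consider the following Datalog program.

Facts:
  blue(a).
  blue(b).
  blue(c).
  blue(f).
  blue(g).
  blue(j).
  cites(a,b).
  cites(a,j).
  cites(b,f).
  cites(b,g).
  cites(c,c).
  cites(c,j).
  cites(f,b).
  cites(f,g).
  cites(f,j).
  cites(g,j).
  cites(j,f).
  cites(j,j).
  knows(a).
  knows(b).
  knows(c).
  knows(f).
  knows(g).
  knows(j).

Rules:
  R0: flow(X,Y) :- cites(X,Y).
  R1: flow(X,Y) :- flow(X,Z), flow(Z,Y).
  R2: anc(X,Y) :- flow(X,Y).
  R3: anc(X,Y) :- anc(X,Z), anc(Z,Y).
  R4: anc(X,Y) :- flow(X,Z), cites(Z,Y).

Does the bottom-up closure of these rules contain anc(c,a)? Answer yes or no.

round 1: derive flow(a,b) via R0 from cites(a,b)
round 1: derive flow(a,j) via R0 from cites(a,j)
round 1: derive flow(b,f) via R0 from cites(b,f)
round 1: derive flow(b,g) via R0 from cites(b,g)
round 1: derive flow(c,c) via R0 from cites(c,c)
round 1: derive flow(c,j) via R0 from cites(c,j)
round 1: derive flow(f,b) via R0 from cites(f,b)
round 1: derive flow(f,g) via R0 from cites(f,g)
round 1: derive flow(f,j) via R0 from cites(f,j)
round 1: derive flow(g,j) via R0 from cites(g,j)
round 1: derive flow(j,f) via R0 from cites(j,f)
round 1: derive flow(j,j) via R0 from cites(j,j)
round 2: derive flow(a,f) via R1 from flow(a,b), flow(b,f)
round 2: derive flow(a,g) via R1 from flow(a,b), flow(b,g)
round 2: derive flow(b,b) via R1 from flow(b,f), flow(f,b)
round 2: derive flow(b,j) via R1 from flow(b,f), flow(f,j)
round 2: derive flow(c,f) via R1 from flow(c,j), flow(j,f)
round 2: derive flow(f,f) via R1 from flow(f,b), flow(b,f)
round 2: derive flow(g,f) via R1 from flow(g,j), flow(j,f)
round 2: derive flow(j,b) via R1 from flow(j,f), flow(f,b)
round 2: derive flow(j,g) via R1 from flow(j,f), flow(f,g)
round 2: derive anc(a,b) via R2 from flow(a,b)
round 2: derive anc(a,j) via R2 from flow(a,j)
round 2: derive anc(b,f) via R2 from flow(b,f)
round 2: derive anc(b,g) via R2 from flow(b,g)
round 2: derive anc(c,c) via R2 from flow(c,c)
round 2: derive anc(c,j) via R2 from flow(c,j)
round 2: derive anc(f,b) via R2 from flow(f,b)
round 2: derive anc(f,g) via R2 from flow(f,g)
round 2: derive anc(f,j) via R2 from flow(f,j)
round 2: derive anc(g,j) via R2 from flow(g,j)
round 2: derive anc(j,f) via R2 from flow(j,f)
round 2: derive anc(j,j) via R2 from flow(j,j)
round 2: derive anc(a,f) via R4 from flow(a,b), cites(b,f)
round 2: derive anc(a,g) via R4 from flow(a,b), cites(b,g)
round 2: derive anc(b,b) via R4 from flow(b,f), cites(f,b)
round 2: derive anc(b,j) via R4 from flow(b,f), cites(f,j)
round 2: derive anc(c,f) via R4 from flow(c,j), cites(j,f)
round 2: derive anc(f,f) via R4 from flow(f,b), cites(b,f)
round 2: derive anc(g,f) via R4 from flow(g,j), cites(j,f)
round 2: derive anc(j,b) via R4 from flow(j,f), cites(f,b)
round 2: derive anc(j,g) via R4 from flow(j,f), cites(f,g)
round 3: derive flow(c,b) via R1 from flow(c,f), flow(f,b)
round 3: derive flow(c,g) via R1 from flow(c,f), flow(f,g)
round 3: derive flow(g,b) via R1 from flow(g,f), flow(f,b)
round 3: derive flow(g,g) via R1 from flow(g,f), flow(f,g)
round 3: derive anc(c,b) via R3 from anc(c,f), anc(f,b)
round 3: derive anc(c,g) via R3 from anc(c,f), anc(f,g)
round 3: derive anc(g,b) via R3 from anc(g,f), anc(f,b)
round 3: derive anc(g,g) via R3 from anc(g,f), anc(f,g)

no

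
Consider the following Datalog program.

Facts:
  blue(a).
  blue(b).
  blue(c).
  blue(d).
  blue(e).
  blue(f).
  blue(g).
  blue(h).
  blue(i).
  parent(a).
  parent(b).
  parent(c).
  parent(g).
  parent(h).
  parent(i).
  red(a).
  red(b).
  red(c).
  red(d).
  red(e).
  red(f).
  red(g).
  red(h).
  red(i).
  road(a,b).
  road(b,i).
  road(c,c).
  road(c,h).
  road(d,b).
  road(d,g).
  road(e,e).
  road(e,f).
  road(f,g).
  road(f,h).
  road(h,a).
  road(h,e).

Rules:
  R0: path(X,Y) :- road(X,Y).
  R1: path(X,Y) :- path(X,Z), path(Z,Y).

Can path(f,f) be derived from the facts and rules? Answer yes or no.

round 1: derive path(a,b) via R0 from road(a,b)
round 1: derive path(b,i) via R0 from road(b,i)
round 1: derive path(c,c) via R0 from road(c,c)
round 1: derive path(c,h) via R0 from road(c,h)
round 1: derive path(d,b) via R0 from road(d,b)
round 1: derive path(d,g) via R0 from road(d,g)
round 1: derive path(e,e) via R0 from road(e,e)
round 1: derive path(e,f) via R0 from road(e,f)
round 1: derive path(f,g) via R0 from road(f,g)
round 1: derive path(f,h) via R0 from road(f,h)
round 1: derive path(h,a) via R0 from road(h,a)
round 1: derive path(h,e) via R0 from road(h,e)
round 2: derive path(a,i) via R1 from path(a,b), path(b,i)
round 2: derive path(c,a) via R1 from path(c,h), path(h,a)
round 2: derive path(c,e) via R1 from path(c,h), path(h,e)
round 2: derive path(d,i) via R1 from path(d,b), path(b,i)
round 2: derive path(e,g) via R1 from path(e,f), path(f,g)
round 2: derive path(e,h) via R1 from path(e,f), path(f,h)
round 2: derive path(f,a) via R1 from path(f,h), path(h,a)
round 2: derive path(f,e) via R1 from path(f,h), path(h,e)
round 2: derive path(h,b) via R1 from path(h,a), path(a,b)
round 2: derive path(h,f) via R1 from path(h,e), path(e,f)
round 3: derive path(c,b) via R1 from path(c,a), path(a,b)
round 3: derive path(c,f) via R1 from path(c,e), path(e,f)
round 3: derive path(c,g) via R1 from path(c,e), path(e,g)
round 3: derive path(c,i) via R1 from path(c,a), path(a,i)
round 3: derive path(e,a) via R1 from path(e,f), path(f,a)
round 3: derive path(e,b) via R1 from path(e,h), path(h,b)
round 3: derive path(f,b) via R1 from path(f,a), path(a,b)
round 3: derive path(f,f) via R1 from path(f,e), path(e,f)
round 3: derive path(f,i) via R1 from path(f,a), path(a,i)
round 3: derive path(h,g) via R1 from path(h,e), path(e,g)
round 3: derive path(h,h) via R1 from path(h,e), path(e,h)
round 3: derive path(h,i) via R1 from path(h,a), path(a,i)
round 4: derive path(e,i) via R1 from path(e,a), path(a,i)

yes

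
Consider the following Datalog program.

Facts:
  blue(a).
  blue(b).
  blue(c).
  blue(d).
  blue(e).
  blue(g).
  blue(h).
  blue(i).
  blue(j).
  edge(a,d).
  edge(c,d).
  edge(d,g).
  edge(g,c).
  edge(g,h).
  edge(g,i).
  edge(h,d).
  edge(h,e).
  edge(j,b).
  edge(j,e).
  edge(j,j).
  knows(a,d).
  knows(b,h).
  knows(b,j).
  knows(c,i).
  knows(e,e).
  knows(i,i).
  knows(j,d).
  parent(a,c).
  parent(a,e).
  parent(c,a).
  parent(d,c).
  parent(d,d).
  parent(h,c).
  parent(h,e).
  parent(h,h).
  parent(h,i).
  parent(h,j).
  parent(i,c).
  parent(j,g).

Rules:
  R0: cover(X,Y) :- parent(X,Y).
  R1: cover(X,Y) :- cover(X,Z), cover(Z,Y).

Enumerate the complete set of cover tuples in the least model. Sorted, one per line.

cover(a,a)
cover(a,c)
cover(a,e)
cover(c,a)
cover(c,c)
cover(c,e)
cover(d,a)
cover(d,c)
cover(d,d)
cover(d,e)
cover(h,a)
cover(h,c)
cover(h,e)
cover(h,g)
cover(h,h)
cover(h,i)
cover(h,j)
cover(i,a)
cover(i,c)
cover(i,e)
cover(j,g)

round 1: derive cover(a,c) via R0 from parent(a,c)
round 1: derive cover(a,e) via R0 from parent(a,e)
round 1: derive cover(c,a) via R0 from parent(c,a)
round 1: derive cover(d,c) via R0 from parent(d,c)
round 1: derive cover(d,d) via R0 from parent(d,d)
round 1: derive cover(h,c) via R0 from parent(h,c)
round 1: derive cover(h,e) via R0 from parent(h,e)
round 1: derive cover(h,h) via R0 from parent(h,h)
round 1: derive cover(h,i) via R0 from parent(h,i)
round 1: derive cover(h,j) via R0 from parent(h,j)
round 1: derive cover(i,c) via R0 from parent(i,c)
round 1: derive cover(j,g) via R0 from parent(j,g)
round 2: derive cover(a,a) via R1 from cover(a,c), cover(c,a)
round 2: derive cover(c,c) via R1 from cover(c,a), cover(a,c)
round 2: derive cover(c,e) via R1 from cover(c,a), cover(a,e)
round 2: derive cover(d,a) via R1 from cover(d,c), cover(c,a)
round 2: derive cover(h,a) via R1 from cover(h,c), cover(c,a)
round 2: derive cover(h,g) via R1 from cover(h,j), cover(j,g)
round 2: derive cover(i,a) via R1 from cover(i,c), cover(c,a)
round 3: derive cover(d,e) via R1 from cover(d,a), cover(a,e)
round 3: derive cover(i,e) via R1 from cover(i,a), cover(a,e)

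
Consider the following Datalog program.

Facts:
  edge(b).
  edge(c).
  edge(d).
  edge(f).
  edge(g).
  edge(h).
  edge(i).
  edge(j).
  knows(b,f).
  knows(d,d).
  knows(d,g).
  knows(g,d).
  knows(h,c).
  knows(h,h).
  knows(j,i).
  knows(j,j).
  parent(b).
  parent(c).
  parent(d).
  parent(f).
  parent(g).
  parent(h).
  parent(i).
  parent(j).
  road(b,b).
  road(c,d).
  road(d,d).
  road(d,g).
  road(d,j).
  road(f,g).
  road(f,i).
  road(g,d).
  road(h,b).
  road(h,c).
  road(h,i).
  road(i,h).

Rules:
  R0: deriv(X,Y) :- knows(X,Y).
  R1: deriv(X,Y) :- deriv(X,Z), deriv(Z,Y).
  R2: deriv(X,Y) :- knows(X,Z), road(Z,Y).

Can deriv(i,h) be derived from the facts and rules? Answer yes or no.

no

round 1: derive deriv(b,f) via R0 from knows(b,f)
round 1: derive deriv(d,d) via R0 from knows(d,d)
round 1: derive deriv(d,g) via R0 from knows(d,g)
round 1: derive deriv(g,d) via R0 from knows(g,d)
round 1: derive deriv(h,c) via R0 from knows(h,c)
round 1: derive deriv(h,h) via R0 from knows(h,h)
round 1: derive deriv(j,i) via R0 from knows(j,i)
round 1: derive deriv(j,j) via R0 from knows(j,j)
round 1: derive deriv(b,g) via R2 from knows(b,f), road(f,g)
round 1: derive deriv(b,i) via R2 from knows(b,f), road(f,i)
round 1: derive deriv(d,j) via R2 from knows(d,d), road(d,j)
round 1: derive deriv(g,g) via R2 from knows(g,d), road(d,g)
round 1: derive deriv(g,j) via R2 from knows(g,d), road(d,j)
round 1: derive deriv(h,b) via R2 from knows(h,h), road(h,b)
round 1: derive deriv(h,d) via R2 from knows(h,c), road(c,d)
round 1: derive deriv(h,i) via R2 from knows(h,h), road(h,i)
round 1: derive deriv(j,h) via R2 from knows(j,i), road(i,h)
round 2: derive deriv(b,d) via R1 from deriv(b,g), deriv(g,d)
round 2: derive deriv(b,j) via R1 from deriv(b,g), deriv(g,j)
round 2: derive deriv(d,h) via R1 from deriv(d,j), deriv(j,h)
round 2: derive deriv(d,i) via R1 from deriv(d,j), deriv(j,i)
round 2: derive deriv(g,h) via R1 from deriv(g,j), deriv(j,h)
round 2: derive deriv(g,i) via R1 from deriv(g,j), deriv(j,i)
round 2: derive deriv(h,f) via R1 from deriv(h,b), deriv(b,f)
round 2: derive deriv(h,g) via R1 from deriv(h,b), deriv(b,g)
round 2: derive deriv(h,j) via R1 from deriv(h,d), deriv(d,j)
round 2: derive deriv(j,b) via R1 from deriv(j,h), deriv(h,b)
round 2: derive deriv(j,c) via R1 from deriv(j,h), deriv(h,c)
round 2: derive deriv(j,d) via R1 from deriv(j,h), deriv(h,d)
round 3: derive deriv(b,b) via R1 from deriv(b,j), deriv(j,b)
round 3: derive deriv(b,c) via R1 from deriv(b,j), deriv(j,c)
round 3: derive deriv(b,h) via R1 from deriv(b,d), deriv(d,h)
round 3: derive deriv(d,b) via R1 from deriv(d,h), deriv(h,b)
round 3: derive deriv(d,c) via R1 from deriv(d,h), deriv(h,c)
round 3: derive deriv(d,f) via R1 from deriv(d,h), deriv(h,f)
round 3: derive deriv(g,b) via R1 from deriv(g,h), deriv(h,b)
round 3: derive deriv(g,c) via R1 from deriv(g,h), deriv(h,c)
round 3: derive deriv(g,f) via R1 from deriv(g,h), deriv(h,f)
round 3: derive deriv(j,f) via R1 from deriv(j,b), deriv(b,f)
round 3: derive deriv(j,g) via R1 from deriv(j,b), deriv(b,g)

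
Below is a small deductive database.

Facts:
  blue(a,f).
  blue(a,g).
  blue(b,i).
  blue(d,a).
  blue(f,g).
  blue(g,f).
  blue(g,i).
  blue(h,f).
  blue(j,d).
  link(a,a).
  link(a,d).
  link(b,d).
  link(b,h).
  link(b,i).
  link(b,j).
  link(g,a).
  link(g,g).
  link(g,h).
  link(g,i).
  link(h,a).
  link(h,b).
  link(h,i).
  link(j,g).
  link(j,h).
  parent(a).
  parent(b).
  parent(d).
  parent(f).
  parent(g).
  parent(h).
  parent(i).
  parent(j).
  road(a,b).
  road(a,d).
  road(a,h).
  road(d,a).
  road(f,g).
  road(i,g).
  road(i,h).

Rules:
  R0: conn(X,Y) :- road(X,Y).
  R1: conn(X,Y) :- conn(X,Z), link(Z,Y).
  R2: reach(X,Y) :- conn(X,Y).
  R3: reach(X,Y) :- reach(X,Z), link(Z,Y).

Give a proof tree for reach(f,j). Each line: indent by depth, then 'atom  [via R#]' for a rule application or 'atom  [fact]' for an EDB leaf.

round 1: derive conn(a,b) via R0 from road(a,b)
round 1: derive conn(a,d) via R0 from road(a,d)
round 1: derive conn(a,h) via R0 from road(a,h)
round 1: derive conn(d,a) via R0 from road(d,a)
round 1: derive conn(f,g) via R0 from road(f,g)
round 1: derive conn(i,g) via R0 from road(i,g)
round 1: derive conn(i,h) via R0 from road(i,h)
round 2: derive conn(a,a) via R1 from conn(a,h), link(h,a)
round 2: derive conn(a,i) via R1 from conn(a,b), link(b,i)
round 2: derive conn(a,j) via R1 from conn(a,b), link(b,j)
round 2: derive conn(d,d) via R1 from conn(d,a), link(a,d)
round 2: derive conn(f,a) via R1 from conn(f,g), link(g,a)
round 2: derive conn(f,h) via R1 from conn(f,g), link(g,h)
round 2: derive conn(f,i) via R1 from conn(f,g), link(g,i)
round 2: derive conn(i,a) via R1 from conn(i,g), link(g,a)
round 2: derive conn(i,b) via R1 from conn(i,h), link(h,b)
round 2: derive conn(i,i) via R1 from conn(i,g), link(g,i)
round 2: derive reach(a,b) via R2 from conn(a,b)
round 2: derive reach(a,d) via R2 from conn(a,d)
round 2: derive reach(a,h) via R2 from conn(a,h)
round 2: derive reach(d,a) via R2 from conn(d,a)
round 2: derive reach(f,g) via R2 from conn(f,g)
round 2: derive reach(i,g) via R2 from conn(i,g)
round 2: derive reach(i,h) via R2 from conn(i,h)
round 3: derive conn(a,g) via R1 from conn(a,j), link(j,g)
round 3: derive conn(f,b) via R1 from conn(f,h), link(h,b)
round 3: derive conn(f,d) via R1 from conn(f,a), link(a,d)
round 3: derive conn(i,d) via R1 from conn(i,a), link(a,d)
round 3: derive conn(i,j) via R1 from conn(i,b), link(b,j)
round 3: derive reach(a,a) via R2 from conn(a,a)
round 3: derive reach(a,i) via R2 from conn(a,i)
round 3: derive reach(a,j) via R2 from conn(a,j)
round 3: derive reach(d,d) via R2 from conn(d,d)
round 3: derive reach(f,a) via R2 from conn(f,a)
round 3: derive reach(f,h) via R2 from conn(f,h)
round 3: derive reach(f,i) via R2 from conn(f,i)
round 3: derive reach(i,a) via R2 from conn(i,a)
round 3: derive reach(i,b) via R2 from conn(i,b)
round 3: derive reach(i,i) via R2 from conn(i,i)
round 4: derive conn(f,j) via R1 from conn(f,b), link(b,j)
round 4: derive reach(a,g) via R2 from conn(a,g)
round 4: derive reach(f,b) via R2 from conn(f,b)
round 4: derive reach(f,d) via R2 from conn(f,d)
round 4: derive reach(i,d) via R2 from conn(i,d)
round 4: derive reach(i,j) via R2 from conn(i,j)
round 5: derive reach(f,j) via R2 from conn(f,j)

reach(f,j)  [via R2]
  conn(f,j)  [via R1]
    conn(f,b)  [via R1]
      conn(f,h)  [via R1]
        conn(f,g)  [via R0]
          road(f,g)  [fact]
        link(g,h)  [fact]
      link(h,b)  [fact]
    link(b,j)  [fact]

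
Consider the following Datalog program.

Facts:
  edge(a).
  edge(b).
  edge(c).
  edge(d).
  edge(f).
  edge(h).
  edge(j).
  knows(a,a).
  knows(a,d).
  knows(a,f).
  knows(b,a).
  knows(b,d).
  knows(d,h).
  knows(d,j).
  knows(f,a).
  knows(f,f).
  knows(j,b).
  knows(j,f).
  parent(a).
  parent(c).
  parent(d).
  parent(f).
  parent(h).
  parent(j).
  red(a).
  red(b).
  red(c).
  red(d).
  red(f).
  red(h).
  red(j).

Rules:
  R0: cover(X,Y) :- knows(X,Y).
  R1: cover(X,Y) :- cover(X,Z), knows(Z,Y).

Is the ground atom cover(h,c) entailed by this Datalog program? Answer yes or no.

round 1: derive cover(a,a) via R0 from knows(a,a)
round 1: derive cover(a,d) via R0 from knows(a,d)
round 1: derive cover(a,f) via R0 from knows(a,f)
round 1: derive cover(b,a) via R0 from knows(b,a)
round 1: derive cover(b,d) via R0 from knows(b,d)
round 1: derive cover(d,h) via R0 from knows(d,h)
round 1: derive cover(d,j) via R0 from knows(d,j)
round 1: derive cover(f,a) via R0 from knows(f,a)
round 1: derive cover(f,f) via R0 from knows(f,f)
round 1: derive cover(j,b) via R0 from knows(j,b)
round 1: derive cover(j,f) via R0 from knows(j,f)
round 2: derive cover(a,h) via R1 from cover(a,d), knows(d,h)
round 2: derive cover(a,j) via R1 from cover(a,d), knows(d,j)
round 2: derive cover(b,f) via R1 from cover(b,a), knows(a,f)
round 2: derive cover(b,h) via R1 from cover(b,d), knows(d,h)
round 2: derive cover(b,j) via R1 from cover(b,d), knows(d,j)
round 2: derive cover(d,b) via R1 from cover(d,j), knows(j,b)
round 2: derive cover(d,f) via R1 from cover(d,j), knows(j,f)
round 2: derive cover(f,d) via R1 from cover(f,a), knows(a,d)
round 2: derive cover(j,a) via R1 from cover(j,b), knows(b,a)
round 2: derive cover(j,d) via R1 from cover(j,b), knows(b,d)
round 3: derive cover(a,b) via R1 from cover(a,j), knows(j,b)
round 3: derive cover(b,b) via R1 from cover(b,j), knows(j,b)
round 3: derive cover(d,a) via R1 from cover(d,b), knows(b,a)
round 3: derive cover(d,d) via R1 from cover(d,b), knows(b,d)
round 3: derive cover(f,h) via R1 from cover(f,d), knows(d,h)
round 3: derive cover(f,j) via R1 from cover(f,d), knows(d,j)
round 3: derive cover(j,h) via R1 from cover(j,d), knows(d,h)
round 3: derive cover(j,j) via R1 from cover(j,d), knows(d,j)
round 4: derive cover(f,b) via R1 from cover(f,j), knows(j,b)

no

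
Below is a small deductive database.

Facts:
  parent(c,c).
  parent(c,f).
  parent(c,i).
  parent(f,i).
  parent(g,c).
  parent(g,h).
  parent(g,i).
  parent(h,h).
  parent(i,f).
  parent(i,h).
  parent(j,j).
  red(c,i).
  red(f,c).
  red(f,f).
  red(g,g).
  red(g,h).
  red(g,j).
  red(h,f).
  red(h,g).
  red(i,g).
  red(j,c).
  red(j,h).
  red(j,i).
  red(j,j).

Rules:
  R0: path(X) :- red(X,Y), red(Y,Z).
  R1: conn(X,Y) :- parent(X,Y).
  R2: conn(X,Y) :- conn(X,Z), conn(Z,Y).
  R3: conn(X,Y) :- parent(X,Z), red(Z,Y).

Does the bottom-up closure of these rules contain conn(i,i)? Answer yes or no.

round 1: derive conn(c,c) via R1 from parent(c,c)
round 1: derive conn(c,f) via R1 from parent(c,f)
round 1: derive conn(c,i) via R1 from parent(c,i)
round 1: derive conn(f,i) via R1 from parent(f,i)
round 1: derive conn(g,c) via R1 from parent(g,c)
round 1: derive conn(g,h) via R1 from parent(g,h)
round 1: derive conn(g,i) via R1 from parent(g,i)
round 1: derive conn(h,h) via R1 from parent(h,h)
round 1: derive conn(i,f) via R1 from parent(i,f)
round 1: derive conn(i,h) via R1 from parent(i,h)
round 1: derive conn(j,j) via R1 from parent(j,j)
round 1: derive conn(c,g) via R3 from parent(c,i), red(i,g)
round 1: derive conn(f,g) via R3 from parent(f,i), red(i,g)
round 1: derive conn(g,f) via R3 from parent(g,h), red(h,f)
round 1: derive conn(g,g) via R3 from parent(g,h), red(h,g)
round 1: derive conn(h,f) via R3 from parent(h,h), red(h,f)
round 1: derive conn(h,g) via R3 from parent(h,h), red(h,g)
round 1: derive conn(i,c) via R3 from parent(i,f), red(f,c)
round 1: derive conn(i,g) via R3 from parent(i,h), red(h,g)
round 1: derive conn(j,c) via R3 from parent(j,j), red(j,c)
round 1: derive conn(j,h) via R3 from parent(j,j), red(j,h)
round 1: derive conn(j,i) via R3 from parent(j,j), red(j,i)
round 2: derive conn(c,h) via R2 from conn(c,g), conn(g,h)
round 2: derive conn(f,c) via R2 from conn(f,g), conn(g,c)
round 2: derive conn(f,f) via R2 from conn(f,g), conn(g,f)
round 2: derive conn(f,h) via R2 from conn(f,g), conn(g,h)
round 2: derive conn(h,c) via R2 from conn(h,g), conn(g,c)
round 2: derive conn(h,i) via R2 from conn(h,f), conn(f,i)
round 2: derive conn(i,i) via R2 from conn(i,c), conn(c,i)
round 2: derive conn(j,f) via R2 from conn(j,c), conn(c,f)
round 2: derive conn(j,g) via R2 from conn(j,c), conn(c,g)

yes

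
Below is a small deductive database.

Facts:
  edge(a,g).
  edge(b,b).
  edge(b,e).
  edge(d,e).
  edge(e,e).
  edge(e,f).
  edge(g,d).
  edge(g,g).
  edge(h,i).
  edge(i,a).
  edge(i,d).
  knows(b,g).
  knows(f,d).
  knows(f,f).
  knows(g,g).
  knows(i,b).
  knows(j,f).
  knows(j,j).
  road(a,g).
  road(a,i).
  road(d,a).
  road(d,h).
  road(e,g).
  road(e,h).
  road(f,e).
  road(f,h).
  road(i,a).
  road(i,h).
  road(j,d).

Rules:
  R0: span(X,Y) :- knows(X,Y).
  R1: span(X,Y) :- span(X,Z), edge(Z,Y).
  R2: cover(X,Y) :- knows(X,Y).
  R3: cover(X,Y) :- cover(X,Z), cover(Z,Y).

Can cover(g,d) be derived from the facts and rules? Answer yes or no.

round 1: derive cover(b,g) via R2 from knows(b,g)
round 1: derive cover(f,d) via R2 from knows(f,d)
round 1: derive cover(f,f) via R2 from knows(f,f)
round 1: derive cover(g,g) via R2 from knows(g,g)
round 1: derive cover(i,b) via R2 from knows(i,b)
round 1: derive cover(j,f) via R2 from knows(j,f)
round 1: derive cover(j,j) via R2 from knows(j,j)
round 2: derive cover(i,g) via R3 from cover(i,b), cover(b,g)
round 2: derive cover(j,d) via R3 from cover(j,f), cover(f,d)

no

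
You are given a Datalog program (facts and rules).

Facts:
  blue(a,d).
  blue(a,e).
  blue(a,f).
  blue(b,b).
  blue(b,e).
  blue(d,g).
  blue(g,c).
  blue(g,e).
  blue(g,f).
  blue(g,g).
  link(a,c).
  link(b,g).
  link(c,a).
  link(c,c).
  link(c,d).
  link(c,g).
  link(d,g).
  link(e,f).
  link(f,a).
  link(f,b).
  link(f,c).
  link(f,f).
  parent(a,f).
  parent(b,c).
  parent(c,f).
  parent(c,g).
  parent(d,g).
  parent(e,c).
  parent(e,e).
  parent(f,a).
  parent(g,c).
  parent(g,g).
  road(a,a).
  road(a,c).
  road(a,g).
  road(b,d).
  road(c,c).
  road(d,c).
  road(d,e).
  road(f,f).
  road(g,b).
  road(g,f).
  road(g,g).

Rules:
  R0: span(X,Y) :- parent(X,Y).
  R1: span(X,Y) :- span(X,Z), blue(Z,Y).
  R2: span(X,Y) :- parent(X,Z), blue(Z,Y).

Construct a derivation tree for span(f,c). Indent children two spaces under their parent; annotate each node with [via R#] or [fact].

round 1: derive span(a,f) via R0 from parent(a,f)
round 1: derive span(b,c) via R0 from parent(b,c)
round 1: derive span(c,f) via R0 from parent(c,f)
round 1: derive span(c,g) via R0 from parent(c,g)
round 1: derive span(d,g) via R0 from parent(d,g)
round 1: derive span(e,c) via R0 from parent(e,c)
round 1: derive span(e,e) via R0 from parent(e,e)
round 1: derive span(f,a) via R0 from parent(f,a)
round 1: derive span(g,c) via R0 from parent(g,c)
round 1: derive span(g,g) via R0 from parent(g,g)
round 1: derive span(c,c) via R2 from parent(c,g), blue(g,c)
round 1: derive span(c,e) via R2 from parent(c,g), blue(g,e)
round 1: derive span(d,c) via R2 from parent(d,g), blue(g,c)
round 1: derive span(d,e) via R2 from parent(d,g), blue(g,e)
round 1: derive span(d,f) via R2 from parent(d,g), blue(g,f)
round 1: derive span(f,d) via R2 from parent(f,a), blue(a,d)
round 1: derive span(f,e) via R2 from parent(f,a), blue(a,e)
round 1: derive span(f,f) via R2 from parent(f,a), blue(a,f)
round 1: derive span(g,e) via R2 from parent(g,g), blue(g,e)
round 1: derive span(g,f) via R2 from parent(g,g), blue(g,f)
round 2: derive span(f,g) via R1 from span(f,d), blue(d,g)
round 3: derive span(f,c) via R1 from span(f,g), blue(g,c)

span(f,c)  [via R1]
  span(f,g)  [via R1]
    span(f,d)  [via R2]
      parent(f,a)  [fact]
      blue(a,d)  [fact]
    blue(d,g)  [fact]
  blue(g,c)  [fact]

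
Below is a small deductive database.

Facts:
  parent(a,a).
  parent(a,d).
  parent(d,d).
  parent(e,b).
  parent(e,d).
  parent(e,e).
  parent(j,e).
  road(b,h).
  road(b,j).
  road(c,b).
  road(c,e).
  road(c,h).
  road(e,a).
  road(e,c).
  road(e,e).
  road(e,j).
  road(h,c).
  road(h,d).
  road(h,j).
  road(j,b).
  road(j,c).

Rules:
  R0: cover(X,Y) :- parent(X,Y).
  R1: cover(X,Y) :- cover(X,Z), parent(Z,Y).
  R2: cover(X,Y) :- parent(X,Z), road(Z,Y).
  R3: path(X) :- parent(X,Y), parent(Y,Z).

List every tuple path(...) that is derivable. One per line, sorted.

path(a)
path(d)
path(e)
path(j)

round 1: derive path(a) via R3 from parent(a,a), parent(a,a)
round 1: derive path(d) via R3 from parent(d,d), parent(d,d)
round 1: derive path(e) via R3 from parent(e,d), parent(d,d)
round 1: derive path(j) via R3 from parent(j,e), parent(e,b)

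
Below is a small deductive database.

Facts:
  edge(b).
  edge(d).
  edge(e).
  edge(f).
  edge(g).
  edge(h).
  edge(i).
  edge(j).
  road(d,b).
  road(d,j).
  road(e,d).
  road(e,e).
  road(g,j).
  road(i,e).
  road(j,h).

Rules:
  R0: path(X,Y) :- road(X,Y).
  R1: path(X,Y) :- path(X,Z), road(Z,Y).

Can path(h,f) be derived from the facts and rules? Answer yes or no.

no

round 1: derive path(d,b) via R0 from road(d,b)
round 1: derive path(d,j) via R0 from road(d,j)
round 1: derive path(e,d) via R0 from road(e,d)
round 1: derive path(e,e) via R0 from road(e,e)
round 1: derive path(g,j) via R0 from road(g,j)
round 1: derive path(i,e) via R0 from road(i,e)
round 1: derive path(j,h) via R0 from road(j,h)
round 2: derive path(d,h) via R1 from path(d,j), road(j,h)
round 2: derive path(e,b) via R1 from path(e,d), road(d,b)
round 2: derive path(e,j) via R1 from path(e,d), road(d,j)
round 2: derive path(g,h) via R1 from path(g,j), road(j,h)
round 2: derive path(i,d) via R1 from path(i,e), road(e,d)
round 3: derive path(e,h) via R1 from path(e,j), road(j,h)
round 3: derive path(i,b) via R1 from path(i,d), road(d,b)
round 3: derive path(i,j) via R1 from path(i,d), road(d,j)
round 4: derive path(i,h) via R1 from path(i,j), road(j,h)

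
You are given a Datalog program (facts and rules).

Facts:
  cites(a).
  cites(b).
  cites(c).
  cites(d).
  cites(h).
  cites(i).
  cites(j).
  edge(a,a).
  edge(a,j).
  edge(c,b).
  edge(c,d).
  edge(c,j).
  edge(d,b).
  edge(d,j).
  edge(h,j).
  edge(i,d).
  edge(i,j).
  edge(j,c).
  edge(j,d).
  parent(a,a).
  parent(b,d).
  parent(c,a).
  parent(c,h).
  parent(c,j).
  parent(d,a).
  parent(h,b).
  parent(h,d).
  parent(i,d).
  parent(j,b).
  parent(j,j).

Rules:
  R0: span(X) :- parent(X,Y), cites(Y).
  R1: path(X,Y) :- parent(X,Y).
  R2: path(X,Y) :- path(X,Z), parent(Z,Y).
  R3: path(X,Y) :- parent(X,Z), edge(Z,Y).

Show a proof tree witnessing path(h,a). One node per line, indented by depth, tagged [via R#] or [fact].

round 1: derive path(a,a) via R1 from parent(a,a)
round 1: derive path(b,d) via R1 from parent(b,d)
round 1: derive path(c,a) via R1 from parent(c,a)
round 1: derive path(c,h) via R1 from parent(c,h)
round 1: derive path(c,j) via R1 from parent(c,j)
round 1: derive path(d,a) via R1 from parent(d,a)
round 1: derive path(h,b) via R1 from parent(h,b)
round 1: derive path(h,d) via R1 from parent(h,d)
round 1: derive path(i,d) via R1 from parent(i,d)
round 1: derive path(j,b) via R1 from parent(j,b)
round 1: derive path(j,j) via R1 from parent(j,j)
round 1: derive path(a,j) via R3 from parent(a,a), edge(a,j)
round 1: derive path(b,b) via R3 from parent(b,d), edge(d,b)
round 1: derive path(b,j) via R3 from parent(b,d), edge(d,j)
round 1: derive path(c,c) via R3 from parent(c,j), edge(j,c)
round 1: derive path(c,d) via R3 from parent(c,j), edge(j,d)
round 1: derive path(d,j) via R3 from parent(d,a), edge(a,j)
round 1: derive path(h,j) via R3 from parent(h,d), edge(d,j)
round 1: derive path(i,b) via R3 from parent(i,d), edge(d,b)
round 1: derive path(i,j) via R3 from parent(i,d), edge(d,j)
round 1: derive path(j,c) via R3 from parent(j,j), edge(j,c)
round 1: derive path(j,d) via R3 from parent(j,j), edge(j,d)
round 2: derive path(a,b) via R2 from path(a,j), parent(j,b)
round 2: derive path(b,a) via R2 from path(b,d), parent(d,a)
round 2: derive path(c,b) via R2 from path(c,h), parent(h,b)
round 2: derive path(d,b) via R2 from path(d,j), parent(j,b)
round 2: derive path(h,a) via R2 from path(h,d), parent(d,a)
round 2: derive path(i,a) via R2 from path(i,d), parent(d,a)
round 2: derive path(j,a) via R2 from path(j,c), parent(c,a)
round 2: derive path(j,h) via R2 from path(j,c), parent(c,h)
round 3: derive path(a,d) via R2 from path(a,b), parent(b,d)
round 3: derive path(d,d) via R2 from path(d,b), parent(b,d)

path(h,a)  [via R2]
  path(h,d)  [via R1]
    parent(h,d)  [fact]
  parent(d,a)  [fact]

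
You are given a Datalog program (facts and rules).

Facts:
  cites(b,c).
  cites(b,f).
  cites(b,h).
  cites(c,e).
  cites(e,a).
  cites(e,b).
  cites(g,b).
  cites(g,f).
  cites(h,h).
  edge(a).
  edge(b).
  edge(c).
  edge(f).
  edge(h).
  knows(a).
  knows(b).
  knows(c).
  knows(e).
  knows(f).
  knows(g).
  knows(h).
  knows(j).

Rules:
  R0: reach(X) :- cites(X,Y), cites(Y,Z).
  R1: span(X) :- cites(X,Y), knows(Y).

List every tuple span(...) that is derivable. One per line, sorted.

span(b)
span(c)
span(e)
span(g)
span(h)

round 1: derive span(b) via R1 from cites(b,c), knows(c)
round 1: derive span(c) via R1 from cites(c,e), knows(e)
round 1: derive span(e) via R1 from cites(e,a), knows(a)
round 1: derive span(g) via R1 from cites(g,b), knows(b)
round 1: derive span(h) via R1 from cites(h,h), knows(h)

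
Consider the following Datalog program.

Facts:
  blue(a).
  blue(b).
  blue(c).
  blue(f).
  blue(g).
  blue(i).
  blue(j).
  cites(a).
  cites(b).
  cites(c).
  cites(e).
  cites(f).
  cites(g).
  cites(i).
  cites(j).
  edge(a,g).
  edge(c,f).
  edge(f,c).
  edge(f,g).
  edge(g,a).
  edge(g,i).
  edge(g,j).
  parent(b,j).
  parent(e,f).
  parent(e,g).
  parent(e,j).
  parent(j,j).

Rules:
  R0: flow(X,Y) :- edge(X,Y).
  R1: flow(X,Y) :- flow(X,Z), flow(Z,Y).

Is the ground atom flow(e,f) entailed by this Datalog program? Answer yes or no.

no

round 1: derive flow(a,g) via R0 from edge(a,g)
round 1: derive flow(c,f) via R0 from edge(c,f)
round 1: derive flow(f,c) via R0 from edge(f,c)
round 1: derive flow(f,g) via R0 from edge(f,g)
round 1: derive flow(g,a) via R0 from edge(g,a)
round 1: derive flow(g,i) via R0 from edge(g,i)
round 1: derive flow(g,j) via R0 from edge(g,j)
round 2: derive flow(a,a) via R1 from flow(a,g), flow(g,a)
round 2: derive flow(a,i) via R1 from flow(a,g), flow(g,i)
round 2: derive flow(a,j) via R1 from flow(a,g), flow(g,j)
round 2: derive flow(c,c) via R1 from flow(c,f), flow(f,c)
round 2: derive flow(c,g) via R1 from flow(c,f), flow(f,g)
round 2: derive flow(f,a) via R1 from flow(f,g), flow(g,a)
round 2: derive flow(f,f) via R1 from flow(f,c), flow(c,f)
round 2: derive flow(f,i) via R1 from flow(f,g), flow(g,i)
round 2: derive flow(f,j) via R1 from flow(f,g), flow(g,j)
round 2: derive flow(g,g) via R1 from flow(g,a), flow(a,g)
round 3: derive flow(c,a) via R1 from flow(c,f), flow(f,a)
round 3: derive flow(c,i) via R1 from flow(c,f), flow(f,i)
round 3: derive flow(c,j) via R1 from flow(c,f), flow(f,j)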